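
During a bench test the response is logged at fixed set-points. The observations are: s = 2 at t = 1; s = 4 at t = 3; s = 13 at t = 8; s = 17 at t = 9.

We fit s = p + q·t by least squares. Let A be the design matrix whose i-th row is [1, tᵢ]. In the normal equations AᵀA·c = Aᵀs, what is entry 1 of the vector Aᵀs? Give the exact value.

36

Entry 1 ↔ basis 1, so (Aᵀs)_{1} = Σᵢ sᵢ = (1)·(2) + (1)·(4) + (1)·(13) + (1)·(17) = 36.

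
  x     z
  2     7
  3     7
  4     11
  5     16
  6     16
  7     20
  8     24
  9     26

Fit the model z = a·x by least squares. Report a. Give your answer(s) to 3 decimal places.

The normal system AᵀA·[a]ᵀ = Aᵀz is [[284]]·[a]ᵀ = [821]ᵀ.
Hence a = 821 / 284 ≈ 2.89085.

a = 2.891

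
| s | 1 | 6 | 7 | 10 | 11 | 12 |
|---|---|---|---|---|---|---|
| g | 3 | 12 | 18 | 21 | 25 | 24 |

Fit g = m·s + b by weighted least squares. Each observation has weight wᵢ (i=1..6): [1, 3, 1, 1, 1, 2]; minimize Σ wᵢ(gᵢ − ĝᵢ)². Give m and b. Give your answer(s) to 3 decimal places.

The normal system AᵀWA·[m, b]ᵀ = AᵀWg is [[667, 71]; [71, 9]]·[m, b]ᵀ = [1406, 151]ᵀ.
Δ = 667·9 − 71² = 962.
m = (1406·9 − 71·151)/962 = 1933/962; b = (667·151 − 71·1406)/962 = 891/962.

m = 2.009, b = 0.926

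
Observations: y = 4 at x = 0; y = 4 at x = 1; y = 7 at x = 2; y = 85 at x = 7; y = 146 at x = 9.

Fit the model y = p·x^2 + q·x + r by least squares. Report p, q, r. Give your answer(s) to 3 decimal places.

Normal-equation sums: Σx^2·x^2 = 8979, Σx^2·x = 1081, Σx^2 = 135, Σx·x = 135, Σx = 19, Σ1 = 5.
Right-hand side: Σx^2·y = 16023, Σx·y = 1927, Σy = 246.
Normal equations: [[8979, 1081, 135]; [1081, 135, 19]; [135, 19, 5]]·[p, q, r]ᵀ = [16023, 1927, 246]ᵀ.
Row-reducing yields p = 63893/30878, q = -90033/30878, r = 68106/15439.

p = 2.069, q = -2.916, r = 4.411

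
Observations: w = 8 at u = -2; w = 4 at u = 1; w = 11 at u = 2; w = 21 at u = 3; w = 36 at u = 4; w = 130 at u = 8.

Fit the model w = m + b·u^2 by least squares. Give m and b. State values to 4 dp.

m = 2.3086, b = 2.0015

The normal equations are: 6·m + 98·b = 210;  98·m + 4466·b = 9165.
(Σ1 = 6, Σu^2 = 98, Σu^2·u^2 = 4466, Σw = 210, Σu^2·w = 9165.)
det = 6·4466 − 98² = 17192.
m = (210·4466 − 98·9165)/17192 = 2835/1228; b = (6·9165 − 98·210)/17192 = 17205/8596.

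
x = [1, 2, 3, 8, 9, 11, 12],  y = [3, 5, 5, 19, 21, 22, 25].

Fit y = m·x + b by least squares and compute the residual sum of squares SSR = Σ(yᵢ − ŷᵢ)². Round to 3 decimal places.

Setting ∂/∂m … = 0 gives: 424·m + 46·b = 911;  46·m + 7·b = 100.
Δ = 424·7 − 46² = 852.
m = (911·7 − 46·100)/852 = 1777/852; b = (424·100 − 46·911)/852 = 247/426.
Residuals: 95/284, 53/213, -1565/852, 739/426, 1405/852, -1297/852, -259/426; SSR = 10193/852.

SSR = 11.964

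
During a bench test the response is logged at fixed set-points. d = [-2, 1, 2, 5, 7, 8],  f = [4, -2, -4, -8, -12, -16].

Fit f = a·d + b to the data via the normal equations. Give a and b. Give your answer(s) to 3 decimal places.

Forming AᵀA = [[147, 21]; [21, 6]] and Aᵀf = [-270, -38]ᵀ gives AᵀA·[a, b]ᵀ = Aᵀf.
Δ = 147·6 − 21² = 441.
a = ((-270)·6 − 21·(-38))/441 = -274/147; b = (147·(-38) − 21·(-270))/441 = 4/21.

a = -1.864, b = 0.190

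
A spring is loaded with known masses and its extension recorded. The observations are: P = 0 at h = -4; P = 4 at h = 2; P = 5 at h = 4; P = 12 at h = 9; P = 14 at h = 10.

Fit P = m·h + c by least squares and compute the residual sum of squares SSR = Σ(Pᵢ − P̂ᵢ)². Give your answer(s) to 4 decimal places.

SSR = 6.7997

The normal equations are: 217·m + 21·c = 276;  21·m + 5·c = 35.
Determinant 217·5 − 21² = 644.
m = (276·5 − 21·35)/644 = 645/644; c = (217·35 − 21·276)/644 = 257/92.
Residuals: 781/644, -513/644, -1159/644, 31/161, 767/644; SSR = 4379/644.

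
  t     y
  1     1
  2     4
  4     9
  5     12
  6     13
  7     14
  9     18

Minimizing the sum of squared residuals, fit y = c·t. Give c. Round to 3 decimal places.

Entries of XᵀX: Σt·t = 212.
Right-hand side: Σt·y = 443.
So XᵀX·[c]ᵀ = Xᵀy: [[212]]·[c]ᵀ = [443]ᵀ.
Hence c = 443 / 212 ≈ 2.08962.

c = 2.090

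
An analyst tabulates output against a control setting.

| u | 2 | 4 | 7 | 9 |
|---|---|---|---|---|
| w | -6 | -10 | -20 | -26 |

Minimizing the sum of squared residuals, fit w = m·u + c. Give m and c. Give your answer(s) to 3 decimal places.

m = -2.931, c = 0.621

From the data, Σu·u = 150, Σu = 22, Σ1 = 4.
Right-hand side: Σu·w = -426, Σw = -62.
Eliminating c: 4·(row 1) − 22·(row 2) gives 116·m = 4·(-426) − 22·(-62) = -340, so m = -85/29.
Then c = ((-62) − 22·(-85/29))/4 = 18/29.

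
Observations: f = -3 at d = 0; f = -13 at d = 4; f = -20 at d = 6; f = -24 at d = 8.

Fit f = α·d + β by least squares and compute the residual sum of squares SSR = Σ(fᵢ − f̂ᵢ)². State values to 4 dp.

SSR = 1.5429

Normal-equation sums: Σd·d = 116, Σd = 18, Σ1 = 4.
Moment sums: Σd·f = -364, Σf = -60.
So MᵀM·[α, β]ᵀ = Mᵀf: [[116, 18]; [18, 4]]·[α, β]ᵀ = [-364, -60]ᵀ.
Eliminating β: 4·(row 1) − 18·(row 2) gives 140·α = 4·(-364) − 18·(-60) = -376, so α = -94/35.
Then β = ((-60) − 18·(-94/35))/4 = -102/35.
Residuals: -3/35, 23/35, -34/35, 2/5; SSR = 54/35.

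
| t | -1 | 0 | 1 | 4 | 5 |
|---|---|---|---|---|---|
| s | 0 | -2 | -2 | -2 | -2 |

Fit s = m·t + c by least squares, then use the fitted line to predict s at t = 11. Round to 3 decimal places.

ŝ = -3.522

XᵀX·[m, c]ᵀ = Xᵀs reads: 43·m + 9·c = -20;  9·m + 5·c = -8.
Δ = 43·5 − 9² = 134.
m = ((-20)·5 − 9·(-8))/134 = -14/67; c = (43·(-8) − 9·(-20))/134 = -82/67.
At t = 11: ŝ = (-14/67)·(11) + (-82/67)·(1) = -236/67.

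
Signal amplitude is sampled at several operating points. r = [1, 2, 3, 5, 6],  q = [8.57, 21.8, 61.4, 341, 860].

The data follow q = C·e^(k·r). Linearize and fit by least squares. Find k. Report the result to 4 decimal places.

Let Y = ln q. Fitting Y = k·r + ln C by least squares:
AᵀA = [[75.0000, 17.0000]; [17.0000, 5]], rhs = [90.3653, 21.9364]ᵀ  (here Σr = 17.0000, Σ(r)² = 75.0000, Σln q = 21.9364, Σr·ln q = 90.3653).
Solving (det = 86.0000): k = 0.91753, ln C = 1.26767.

k = 0.9175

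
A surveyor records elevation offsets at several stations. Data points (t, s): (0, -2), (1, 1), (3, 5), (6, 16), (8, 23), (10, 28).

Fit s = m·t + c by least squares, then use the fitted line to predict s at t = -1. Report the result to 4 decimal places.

ŝ = -5.6429

From the data, Σt·t = 210, Σt = 28, Σ1 = 6.
Moment sums: Σt·s = 576, Σs = 71.
AᵀA·[m, c]ᵀ = Aᵀs becomes [[210, 28]; [28, 6]]·[m, c]ᵀ = [576, 71]ᵀ.
Eliminating c: 6·(row 1) − 28·(row 2) gives 476·m = 6·576 − 28·71 = 1468, so m = 367/119.
Then c = (71 − 28·(367/119))/6 = -87/34.
At t = -1: ŝ = (367/119)·(-1) + (-87/34)·(1) = -79/14.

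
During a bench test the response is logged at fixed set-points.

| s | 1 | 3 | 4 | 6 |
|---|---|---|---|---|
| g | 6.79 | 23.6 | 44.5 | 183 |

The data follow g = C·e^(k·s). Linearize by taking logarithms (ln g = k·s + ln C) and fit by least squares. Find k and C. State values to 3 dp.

k = 0.658, C = 3.380

Let Y = ln g. Fitting Y = k·s + ln C by least squares:
Sums: Σs = 14.0000, Σ(s)² = 62.0000, Σln g = 14.0817, Σs·ln g = 57.8381.
Normal system: [[62.0000, 14.0000]; [14.0000, 4]]·[k, ln C]ᵀ = [57.8381, 14.0817]ᵀ.
Slope k = (n·Σs·ln g − Σs·Σln g)/(n·Σ(s)² − (Σs)²) = (4·57.8381 − 14.0000·14.0817)/52.0000 = 0.65786; ln C = (Σln g − k·Σs)/n = 1.21790, so C = exp(1.21790) = 3.38008.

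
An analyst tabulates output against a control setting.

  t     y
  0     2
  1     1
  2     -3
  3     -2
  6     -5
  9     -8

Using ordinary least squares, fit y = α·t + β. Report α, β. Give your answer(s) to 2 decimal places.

Compute the Gram sums: Σt·t = 131, Σt = 21, Σ1 = 6.
Moment sums: Σt·y = -113, Σy = -15.
So AᵀA·[α, β]ᵀ = Aᵀy: [[131, 21]; [21, 6]]·[α, β]ᵀ = [-113, -15]ᵀ.
Δ = 131·6 − 21² = 345.
α = ((-113)·6 − 21·(-15))/345 = -121/115; β = (131·(-15) − 21·(-113))/345 = 136/115.

α = -1.05, β = 1.18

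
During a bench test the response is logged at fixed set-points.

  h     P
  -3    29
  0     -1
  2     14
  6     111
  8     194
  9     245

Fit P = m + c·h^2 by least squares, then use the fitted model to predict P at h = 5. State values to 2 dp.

P̂ = 76.54

Entries of MᵀM: Σ1 = 6, Σh^2 = 194, Σh^2·h^2 = 12050.
Moment sums: ΣP = 592, Σh^2·P = 36574.
Eliminating c: 12050·(row 1) − 194·(row 2) gives 34664·m = 12050·592 − 194·36574 = 38244, so m = 9561/8666.
Then c = (36574 − 194·(9561/8666))/12050 = 26149/8666.
At h = 5: P̂ = (9561/8666)·(1) + (26149/8666)·(25) = 331643/4333.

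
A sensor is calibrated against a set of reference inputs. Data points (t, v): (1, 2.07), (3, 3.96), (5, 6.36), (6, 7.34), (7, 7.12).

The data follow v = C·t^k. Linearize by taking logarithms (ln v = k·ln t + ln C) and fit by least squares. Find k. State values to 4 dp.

Taking logs, ln v = k·ln t + ln C, so regress ln v on ln t.
XᵀX = [[10.7942, 6.4457]; [6.4457, 5]], rhs = [11.8807, 7.9101]ᵀ  (here Σln t = 6.4457, Σ(ln t)² = 10.7942, Σln v = 7.9101, Σln t·ln v = 11.8807).
Slope k = (n·Σln t·ln v − Σln t·Σln v)/(n·Σ(ln t)² − (Σln t)²) = (5·11.8807 − 6.4457·7.9101)/12.4237 = 0.67752; ln C = (Σln v − k·Σln t)/n = 0.70859.

k = 0.6775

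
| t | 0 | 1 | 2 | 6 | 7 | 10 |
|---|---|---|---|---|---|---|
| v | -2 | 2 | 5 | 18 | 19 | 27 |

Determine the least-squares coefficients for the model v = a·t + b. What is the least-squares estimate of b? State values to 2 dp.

b = -1.05

From the data, Σt·t = 190, Σt = 26, Σ1 = 6.
Moment sums: Σt·v = 523, Σv = 69.
So XᵀX·[a, b]ᵀ = Xᵀv: [[190, 26]; [26, 6]]·[a, b]ᵀ = [523, 69]ᵀ.
det = 190·6 − 26² = 464.
a = (523·6 − 26·69)/464 = 84/29; b = (190·69 − 26·523)/464 = -61/58.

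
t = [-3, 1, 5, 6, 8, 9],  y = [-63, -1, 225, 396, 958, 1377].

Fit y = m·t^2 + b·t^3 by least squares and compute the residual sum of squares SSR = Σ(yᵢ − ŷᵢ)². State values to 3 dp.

MᵀM·[m, b]ᵀ = Mᵀy reads: 12660·m + 102476·b = 192162;  102476·m + 856596·b = 1609690.
det = 12660·856596 − 102476² = 343174784.
m = (192162·856596 − 102476·1609690)/343174784 = -1284529/1261672; b = (12660·1609690 − 102476·192162)/343174784 = 42917643/21448424.
Residuals: 2029293/10724212, -21264537/10724212, 3557425/10724212, 2374191/5362106, -3584434/2681053, 8157267/10724212; SSR = 35602273/5362106.

SSR = 6.640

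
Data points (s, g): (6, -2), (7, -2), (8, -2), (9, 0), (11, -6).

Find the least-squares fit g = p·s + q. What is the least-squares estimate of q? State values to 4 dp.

Entries of MᵀM: Σs·s = 351, Σs = 41, Σ1 = 5.
And Σs·g = -108, Σg = -12.
Determinant 351·5 − 41² = 74.
p = ((-108)·5 − 41·(-12))/74 = -24/37; q = (351·(-12) − 41·(-108))/74 = 108/37.

q = 2.9189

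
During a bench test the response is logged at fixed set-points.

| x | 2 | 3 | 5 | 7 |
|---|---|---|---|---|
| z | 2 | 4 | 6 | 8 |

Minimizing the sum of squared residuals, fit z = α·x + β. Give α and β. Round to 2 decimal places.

α = 1.15, β = 0.10

AᵀA·[α, β]ᵀ = Aᵀz reads: 87·α + 17·β = 102;  17·α + 4·β = 20.
(Σx·x = 87, Σx = 17, Σ1 = 4, Σx·z = 102, Σz = 20.)
Determinant 87·4 − 17² = 59.
α = (102·4 − 17·20)/59 = 68/59; β = (87·20 − 17·102)/59 = 6/59.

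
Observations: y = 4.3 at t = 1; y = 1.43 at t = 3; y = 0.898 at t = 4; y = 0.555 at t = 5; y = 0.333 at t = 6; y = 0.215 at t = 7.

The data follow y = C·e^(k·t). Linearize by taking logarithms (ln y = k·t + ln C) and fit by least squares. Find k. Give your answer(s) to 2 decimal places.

Linearized form: ln y = k·t + ln C. From the 6 transformed points,
Σt = 26.0000, Σ(t)² = 136.0000, Σln y = -1.5168, Σt·ln y = -18.2001.
Equations: 136.0000·k + 26.0000·ln C = -18.2001;  26.0000·k + 6·ln C = -1.5168.
Δ = 136.0000·6 − (26.0000)² = 140.0000; k = (-18.2001·6 − 26.0000·-1.5168)/140.0000 = -0.49831, ln C = (136.0000·-1.5168 − 26.0000·-18.2001)/140.0000 = 1.90655.

k = -0.50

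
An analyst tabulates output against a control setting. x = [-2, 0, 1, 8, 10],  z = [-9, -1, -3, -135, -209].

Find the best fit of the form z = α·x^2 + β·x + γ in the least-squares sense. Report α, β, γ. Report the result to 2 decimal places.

α = -2.06, β = -0.21, γ = -1.01

Forming AᵀA = [[14113, 1505, 169]; [1505, 169, 17]; [169, 17, 5]] and Aᵀz = [-29579, -3155, -357]ᵀ gives AᵀA·[α, β, γ]ᵀ = Aᵀz.
Inverting the 3×3 Gram matrix, [α, β, γ]ᵀ = [-22076/10707, -4405/21414, -7215/7138]ᵀ.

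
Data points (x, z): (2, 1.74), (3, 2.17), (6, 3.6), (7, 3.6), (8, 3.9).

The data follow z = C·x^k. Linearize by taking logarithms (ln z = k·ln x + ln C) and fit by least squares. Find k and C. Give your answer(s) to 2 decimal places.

Taking logs, ln z = k·ln x + ln C, so regress ln z on ln x.
Σln x = 7.6089, Σ(ln x)² = 13.0084, Σln z = 5.2515, Σln x·ln z = 8.8528.
Equations: 13.0084·k + 7.6089·ln C = 8.8528;  7.6089·k + 5·ln C = 5.2515.
Δ = 13.0084·5 − (7.6089)² = 7.1473; k = (8.8528·5 − 7.6089·5.2515)/7.1473 = 0.60253, ln C = (13.0084·5.2515 − 7.6089·8.8528)/7.1473 = 0.13338, so C = exp(0.13338) = 1.14268.

k = 0.60, C = 1.14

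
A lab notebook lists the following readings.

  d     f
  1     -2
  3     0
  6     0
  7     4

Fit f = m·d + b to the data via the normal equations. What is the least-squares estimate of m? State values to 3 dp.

Normal-equation sums: Σd·d = 95, Σd = 17, Σ1 = 4.
For Xᵀf: Σd·f = 26, Σf = 2.
det = 95·4 − 17² = 91.
m = (26·4 − 17·2)/91 = 10/13; b = (95·2 − 17·26)/91 = -36/13.

m = 0.769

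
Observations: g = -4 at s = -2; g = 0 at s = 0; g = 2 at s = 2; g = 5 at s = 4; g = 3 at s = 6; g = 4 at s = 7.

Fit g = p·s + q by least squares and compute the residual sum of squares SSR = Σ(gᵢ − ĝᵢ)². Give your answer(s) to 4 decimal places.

Compute the Gram sums: Σs·s = 109, Σs = 17, Σ1 = 6.
Right-hand side: Σs·g = 78, Σg = 10.
Normal equations: [[109, 17]; [17, 6]]·[p, q]ᵀ = [78, 10]ᵀ.
det = 109·6 − 17² = 365.
p = (78·6 − 17·10)/365 = 298/365; q = (109·10 − 17·78)/365 = -236/365.
Residuals: -628/365, 236/365, 74/73, 869/365, -457/365, -78/73; SSR = 4666/365.

SSR = 12.7836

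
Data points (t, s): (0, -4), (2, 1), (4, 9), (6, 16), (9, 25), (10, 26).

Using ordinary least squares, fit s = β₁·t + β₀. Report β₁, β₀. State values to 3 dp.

Normal-equation sums: Σt·t = 237, Σt = 31, Σ1 = 6.
Moment sums: Σt·s = 619, Σs = 73.
XᵀX·[β₁, β₀]ᵀ = Xᵀs becomes [[237, 31]; [31, 6]]·[β₁, β₀]ᵀ = [619, 73]ᵀ.
Eliminating β₀: 6·(row 1) − 31·(row 2) gives 461·β₁ = 6·619 − 31·73 = 1451, so β₁ = 1451/461.
Then β₀ = (73 − 31·(1451/461))/6 = -1888/461.

β₁ = 3.148, β₀ = -4.095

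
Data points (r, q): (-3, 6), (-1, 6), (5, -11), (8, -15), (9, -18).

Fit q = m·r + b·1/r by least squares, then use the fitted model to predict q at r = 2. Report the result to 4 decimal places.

q̂ = -5.7404

Normal-equation sums: Σr·r = 180, Σr·1/r = 5, Σ1/r·1/r = 152809/129600.
And Σr·q = -361, Σ1/r·q = -563/40.
Eliminating b: (152809/129600)·(row 1) − 5·(row 2) gives (134809/720)·m = (152809/129600)·(-361) − 5·(-563/40) = -46043449/129600, so m = -46043449/24265620.
Then b = ((-563/40) − 5·(-46043449/24265620))/(152809/129600) = -524520/134809.
At r = 2: q̂ = (-46043449/24265620)·(2) + (-524520/134809)·(1/2) = -69646849/12132810.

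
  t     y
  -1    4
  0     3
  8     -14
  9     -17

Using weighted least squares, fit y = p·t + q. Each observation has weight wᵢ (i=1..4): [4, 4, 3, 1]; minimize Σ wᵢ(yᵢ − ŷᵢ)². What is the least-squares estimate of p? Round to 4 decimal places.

The normal system XᵀWX·[p, q]ᵀ = XᵀWy is [[277, 29]; [29, 12]]·[p, q]ᵀ = [-505, -31]ᵀ.
Eliminating q: 12·(row 1) − 29·(row 2) gives 2483·p = 12·(-505) − 29·(-31) = -5161, so p = -397/191.
Then q = ((-31) − 29·(-397/191))/12 = 466/191.

p = -2.0785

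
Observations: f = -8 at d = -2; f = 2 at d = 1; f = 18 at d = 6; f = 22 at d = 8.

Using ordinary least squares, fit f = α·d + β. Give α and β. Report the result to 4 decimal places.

Entries of MᵀM: Σd·d = 105, Σd = 13, Σ1 = 4.
For Mᵀf: Σd·f = 302, Σf = 34.
So MᵀM·[α, β]ᵀ = Mᵀf: [[105, 13]; [13, 4]]·[α, β]ᵀ = [302, 34]ᵀ.
Δ = 105·4 − 13² = 251.
α = (302·4 − 13·34)/251 = 766/251; β = (105·34 − 13·302)/251 = -356/251.

α = 3.0518, β = -1.4183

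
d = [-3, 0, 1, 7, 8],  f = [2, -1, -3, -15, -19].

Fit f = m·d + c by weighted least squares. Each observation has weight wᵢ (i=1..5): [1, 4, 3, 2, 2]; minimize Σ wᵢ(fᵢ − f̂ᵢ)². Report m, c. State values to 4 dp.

m = -2.0337, c = -1.4990

Entries of AᵀWA: Σwᵢ·d·d = 238, Σwᵢ·d = 30, Σwᵢ·1 = 12.
For AᵀWf: Σwᵢ·d·f = -529, Σwᵢ·f = -79.
AᵀWA·[m, c]ᵀ = AᵀWf becomes [[238, 30]; [30, 12]]·[m, c]ᵀ = [-529, -79]ᵀ.
Δ = 238·12 − 30² = 1956.
m = ((-529)·12 − 30·(-79))/1956 = -663/326; c = (238·(-79) − 30·(-529))/1956 = -733/489.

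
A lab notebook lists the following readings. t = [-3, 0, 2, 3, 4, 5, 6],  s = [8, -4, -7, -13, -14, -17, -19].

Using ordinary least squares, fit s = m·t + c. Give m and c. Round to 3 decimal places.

m = -2.975, c = -2.203

Entries of AᵀA: Σt·t = 99, Σt = 17, Σ1 = 7.
And Σt·s = -332, Σs = -66.
Eliminating c: 7·(row 1) − 17·(row 2) gives 404·m = 7·(-332) − 17·(-66) = -1202, so m = -601/202.
Then c = ((-66) − 17·(-601/202))/7 = -445/202.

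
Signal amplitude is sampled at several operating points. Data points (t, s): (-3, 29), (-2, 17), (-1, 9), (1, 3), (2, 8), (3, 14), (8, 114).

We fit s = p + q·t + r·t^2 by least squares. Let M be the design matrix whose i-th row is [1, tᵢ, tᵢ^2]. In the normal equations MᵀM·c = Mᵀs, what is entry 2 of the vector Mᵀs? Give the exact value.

Entry 2 ↔ basis t, so (Mᵀs)_{2} = Σᵢ (t)·sᵢ = (-3)·(29) + (-2)·(17) + (-1)·(9) + (1)·(3) + (2)·(8) + (3)·(14) + (8)·(114) = 843.

843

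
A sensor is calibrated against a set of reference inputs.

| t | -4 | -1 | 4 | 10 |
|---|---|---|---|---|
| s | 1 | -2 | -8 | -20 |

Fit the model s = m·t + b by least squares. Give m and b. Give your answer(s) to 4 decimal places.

Normal-equation sums: Σt·t = 133, Σt = 9, Σ1 = 4.
Moment sums: Σt·s = -234, Σs = -29.
XᵀX·[m, b]ᵀ = Xᵀs becomes [[133, 9]; [9, 4]]·[m, b]ᵀ = [-234, -29]ᵀ.
Eliminating b: 4·(row 1) − 9·(row 2) gives 451·m = 4·(-234) − 9·(-29) = -675, so m = -675/451.
Then b = ((-29) − 9·(-675/451))/4 = -1751/451.

m = -1.4967, b = -3.8825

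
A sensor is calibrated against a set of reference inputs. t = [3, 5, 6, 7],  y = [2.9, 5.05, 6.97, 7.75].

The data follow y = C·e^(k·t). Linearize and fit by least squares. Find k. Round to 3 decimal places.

k = 0.256

Let Y = ln y. Fitting Y = k·t + ln C by least squares:
Σt = 21.0000, Σ(t)² = 119.0000, Σln y = 6.6734, Σt·ln y = 37.2746.
Equations: 119.0000·k + 21.0000·ln C = 37.2746;  21.0000·k + 4·ln C = 6.6734.
Δ = 119.0000·4 − (21.0000)² = 35.0000; k = (37.2746·4 − 21.0000·6.6734)/35.0000 = 0.25591, ln C = (119.0000·6.6734 − 21.0000·37.2746)/35.0000 = 0.32482.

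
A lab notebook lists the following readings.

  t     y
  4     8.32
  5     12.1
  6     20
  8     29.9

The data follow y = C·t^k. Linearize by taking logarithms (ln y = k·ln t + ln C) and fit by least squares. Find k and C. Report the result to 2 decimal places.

k = 1.90, C = 0.60

Taking logs, ln y = k·ln t + ln C, so regress ln y on ln t.
XᵀX = [[12.0466, 6.8669]; [6.8669, 4]], rhs = [19.3830, 11.0055]ᵀ  (here Σln t = 6.8669, Σ(ln t)² = 12.0466, Σln y = 11.0055, Σln t·ln y = 19.3830).
Δ = 12.0466·4 − (6.8669)² = 1.0316; k = (19.3830·4 − 6.8669·11.0055)/1.0316 = 1.89846, ln C = (12.0466·11.0055 − 6.8669·19.3830)/1.0316 = -0.50779, so C = exp(-0.50779) = 0.60182.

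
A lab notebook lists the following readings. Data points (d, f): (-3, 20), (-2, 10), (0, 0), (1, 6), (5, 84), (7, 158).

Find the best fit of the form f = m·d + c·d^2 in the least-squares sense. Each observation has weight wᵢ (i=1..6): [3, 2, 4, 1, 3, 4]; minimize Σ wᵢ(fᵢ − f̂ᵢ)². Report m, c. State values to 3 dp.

XᵀWX·[m, c]ᵀ = XᵀWf reads: 307·m + 1651·c = 5470;  1651·m + 11755·c = 37894.
(Σwᵢ·d·d = 307, Σwᵢ·d·d^2 = 1651, Σwᵢ·d^2·d^2 = 11755, Σwᵢ·d·f = 5470, Σwᵢ·d^2·f = 37894.)
Determinant 307·11755 − 1651² = 882984.
m = (5470·11755 − 1651·37894)/882984 = 72369/36791; c = (307·37894 − 1651·5470)/882984 = 108437/36791.

m = 1.967, c = 2.947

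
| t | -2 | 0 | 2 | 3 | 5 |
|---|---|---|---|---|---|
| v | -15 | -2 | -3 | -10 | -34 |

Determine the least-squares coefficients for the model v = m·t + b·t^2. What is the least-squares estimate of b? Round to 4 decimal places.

b = -1.9959

The normal system AᵀA·[m, b]ᵀ = Aᵀv is [[42, 152]; [152, 738]]·[m, b]ᵀ = [-176, -1012]ᵀ.
Eliminating b: 738·(row 1) − 152·(row 2) gives 7892·m = 738·(-176) − 152·(-1012) = 23936, so m = 5984/1973.
Then b = ((-1012) − 152·(5984/1973))/738 = -3938/1973.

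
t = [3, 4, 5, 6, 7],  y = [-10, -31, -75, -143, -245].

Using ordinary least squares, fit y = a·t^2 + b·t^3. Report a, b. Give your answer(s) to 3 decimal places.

Compute the Gram sums: Σt^2·t^2 = 4659, Σt^2·t^3 = 28975, Σt^3·t^3 = 184755.
Moment sums: Σt^2·y = -19614, Σt^3·y = -126552.
XᵀX·[a, b]ᵀ = Xᵀy becomes [[4659, 28975]; [28975, 184755]]·[a, b]ᵀ = [-19614, -126552]ᵀ.
Determinant 4659·184755 − 28975² = 21222920.
a = ((-19614)·184755 − 28975·(-126552))/21222920 = 4305963/2122292; b = (4659·(-126552) − 28975·(-19614))/21222920 = -10645059/10611460.

a = 2.029, b = -1.003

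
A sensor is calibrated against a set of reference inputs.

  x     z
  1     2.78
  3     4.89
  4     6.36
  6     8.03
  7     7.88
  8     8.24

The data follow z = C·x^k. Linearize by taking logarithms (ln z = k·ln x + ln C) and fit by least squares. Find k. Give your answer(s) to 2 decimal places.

k = 0.55

Taking logs, ln z = k·ln x + ln C, so regress ln z on ln x.
XᵀX = [[14.4498, 8.3020]; [8.3020, 6]], rhs = [16.4435, 10.7162]ᵀ  (here Σln x = 8.3020, Σ(ln x)² = 14.4498, Σln z = 10.7162, Σln x·ln z = 16.4435).
Δ = 14.4498·6 − (8.3020)² = 17.7753; k = (16.4435·6 − 8.3020·10.7162)/17.7753 = 0.54542, ln C = (14.4498·10.7162 − 8.3020·16.4435)/17.7753 = 1.03135.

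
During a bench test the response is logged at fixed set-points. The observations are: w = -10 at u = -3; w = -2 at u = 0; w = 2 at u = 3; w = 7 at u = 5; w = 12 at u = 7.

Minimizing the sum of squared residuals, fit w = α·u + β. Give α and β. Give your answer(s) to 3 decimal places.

α = 2.111, β = -3.266

The normal system MᵀM·[α, β]ᵀ = Mᵀw is [[92, 12]; [12, 5]]·[α, β]ᵀ = [155, 9]ᵀ.
Eliminating β: 5·(row 1) − 12·(row 2) gives 316·α = 5·155 − 12·9 = 667, so α = 667/316.
Then β = (9 − 12·(667/316))/5 = -258/79.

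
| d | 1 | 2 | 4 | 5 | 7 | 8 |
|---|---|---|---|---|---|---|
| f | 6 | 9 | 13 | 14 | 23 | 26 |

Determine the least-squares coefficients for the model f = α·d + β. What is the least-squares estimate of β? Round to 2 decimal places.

Forming AᵀA = [[159, 27]; [27, 6]] and Aᵀf = [515, 91]ᵀ gives AᵀA·[α, β]ᵀ = Aᵀf.
Eliminating β: 6·(row 1) − 27·(row 2) gives 225·α = 6·515 − 27·91 = 633, so α = 211/75.
Then β = (91 − 27·(211/75))/6 = 188/75.

β = 2.51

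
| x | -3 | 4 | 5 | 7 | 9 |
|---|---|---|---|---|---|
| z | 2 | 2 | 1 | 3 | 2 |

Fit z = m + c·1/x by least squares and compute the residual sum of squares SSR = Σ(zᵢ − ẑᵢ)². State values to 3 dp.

SSR = 1.985

The normal system AᵀA·[m, c]ᵀ = Aᵀz is [[5, 467/1260]; [467/1260, 391129/1587600]]·[m, c]ᵀ = [10, 431/630]ᵀ.
det = 5·(391129/1587600) − (467/1260)² = 434389/396900.
m = (10·(391129/1587600) − (467/1260)·(431/630))/(434389/396900) = 877184/434389; c = (5·(431/630) − (467/1260)·10)/(434389/396900) = -113400/434389.
Residuals: -46206/434389, 19944/434389, -420115/434389, 442183/434389, 4194/434389; SSR = 862298/434389.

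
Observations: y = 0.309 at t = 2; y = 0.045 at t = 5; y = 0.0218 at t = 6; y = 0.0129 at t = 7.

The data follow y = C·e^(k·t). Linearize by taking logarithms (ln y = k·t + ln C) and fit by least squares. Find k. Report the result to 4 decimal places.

k = -0.6431

With ln yᵢ as the transformed response and tᵢ as the regressor:
XᵀX = [[114.0000, 20.0000]; [20.0000, 4]], rhs = [-71.2631, -12.4519]ᵀ  (here Σt = 20.0000, Σ(t)² = 114.0000, Σln y = -12.4519, Σt·ln y = -71.2631).
Solving (det = 56.0000): k = -0.64312, ln C = 0.10262.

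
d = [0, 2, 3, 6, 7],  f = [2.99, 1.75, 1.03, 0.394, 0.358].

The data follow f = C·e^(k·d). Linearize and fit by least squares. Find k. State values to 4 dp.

k = -0.3188

With ln fᵢ as the transformed response and dᵢ as the regressor:
Σd = 18.0000, Σ(d)² = 98.0000, Σln f = -0.2742, Σd·ln f = -11.5711.
Equations: 98.0000·k + 18.0000·ln C = -11.5711;  18.0000·k + 5·ln C = -0.2742.
Slope k = (n·Σd·ln f − Σd·Σln f)/(n·Σ(d)² − (Σd)²) = (5·-11.5711 − 18.0000·-0.2742)/166.0000 = -0.31880; ln C = (Σln f − k·Σd)/n = 1.09283.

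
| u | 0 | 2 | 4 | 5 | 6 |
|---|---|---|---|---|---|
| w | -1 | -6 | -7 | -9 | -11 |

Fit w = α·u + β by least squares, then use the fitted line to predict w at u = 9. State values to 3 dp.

ŵ = -15.345

Setting ∂/∂α … = 0 gives: 81·α + 17·β = -151;  17·α + 5·β = -34.
(Σu·u = 81, Σu = 17, Σ1 = 5, Σu·w = -151, Σw = -34.)
det = 81·5 − 17² = 116.
α = ((-151)·5 − 17·(-34))/116 = -177/116; β = (81·(-34) − 17·(-151))/116 = -187/116.
At u = 9: ŵ = (-177/116)·(9) + (-187/116)·(1) = -445/29.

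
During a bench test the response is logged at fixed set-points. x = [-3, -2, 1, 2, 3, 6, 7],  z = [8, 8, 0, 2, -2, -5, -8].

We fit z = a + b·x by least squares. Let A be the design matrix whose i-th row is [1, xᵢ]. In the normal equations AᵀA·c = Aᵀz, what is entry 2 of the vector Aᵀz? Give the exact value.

-128

Entry 2 ↔ basis x, so (Aᵀz)_{2} = Σᵢ (x)·zᵢ = (-3)·(8) + (-2)·(8) + (1)·(0) + (2)·(2) + (3)·(-2) + (6)·(-5) + (7)·(-8) = -128.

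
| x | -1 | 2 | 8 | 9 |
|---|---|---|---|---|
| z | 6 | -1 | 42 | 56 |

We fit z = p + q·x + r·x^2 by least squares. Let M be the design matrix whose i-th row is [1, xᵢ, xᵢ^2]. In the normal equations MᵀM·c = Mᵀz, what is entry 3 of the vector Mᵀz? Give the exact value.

7226

Entry 3 ↔ basis x^2, so (Mᵀz)_{3} = Σᵢ (x^2)·zᵢ = (1)·(6) + (4)·(-1) + (64)·(42) + (81)·(56) = 7226.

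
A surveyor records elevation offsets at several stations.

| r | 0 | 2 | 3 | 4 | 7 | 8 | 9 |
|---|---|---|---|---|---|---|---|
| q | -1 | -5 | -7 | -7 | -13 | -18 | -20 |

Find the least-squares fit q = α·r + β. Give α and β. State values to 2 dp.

α = -2.07, β = -0.40

Sums needed: Σr·r = 223, Σr = 33, Σ1 = 7.
Moment sums: Σr·q = -474, Σq = -71.
Normal equations: [[223, 33]; [33, 7]]·[α, β]ᵀ = [-474, -71]ᵀ.
Eliminating β: 7·(row 1) − 33·(row 2) gives 472·α = 7·(-474) − 33·(-71) = -975, so α = -975/472.
Then β = ((-71) − 33·(-975/472))/7 = -191/472.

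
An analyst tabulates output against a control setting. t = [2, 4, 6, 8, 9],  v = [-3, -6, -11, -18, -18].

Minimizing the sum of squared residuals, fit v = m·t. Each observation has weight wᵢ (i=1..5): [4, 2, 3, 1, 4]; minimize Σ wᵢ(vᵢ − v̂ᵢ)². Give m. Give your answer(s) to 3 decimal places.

m = -1.952

Forming XᵀWX = [[544]] and XᵀWv = [-1062]ᵀ gives XᵀWX·[m]ᵀ = XᵀWv.
m = (-1062)/544 = -1.95221.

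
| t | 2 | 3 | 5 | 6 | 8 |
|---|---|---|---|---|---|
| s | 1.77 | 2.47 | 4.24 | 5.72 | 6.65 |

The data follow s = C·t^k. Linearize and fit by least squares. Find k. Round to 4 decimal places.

With ln sᵢ as the transformed response and ln tᵢ as the regressor:
AᵀA = [[11.8122, 7.2724]; [7.2724, 5]], rhs = [10.7786, 6.5583]ᵀ  (here Σln t = 7.2724, Σ(ln t)² = 11.8122, Σln s = 6.5583, Σln t·ln s = 10.7786).
Δ = 11.8122·5 − (7.2724)² = 6.1731; k = (10.7786·5 − 7.2724·6.5583)/6.1731 = 1.00406, ln C = (11.8122·6.5583 − 7.2724·10.7786)/6.1731 = -0.14872.

k = 1.0041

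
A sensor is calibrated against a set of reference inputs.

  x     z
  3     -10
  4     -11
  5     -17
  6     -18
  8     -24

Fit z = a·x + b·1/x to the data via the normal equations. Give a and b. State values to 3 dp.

Setting ∂/∂a … = 0 gives: 150·a + 5·b = -459;  5·a + (3701/14400)·b = -929/60.
(Σx·x = 150, Σx·1/x = 5, Σ1/x·1/x = 3701/14400, Σx·z = -459, Σ1/x·z = -929/60.)
Determinant 150·(3701/14400) − 5² = 1301/96.
a = ((-459)·(3701/14400) − 5·(-929/60))/(1301/96) = -194653/65050; b = (150·(-929/60) − 5·(-459))/(1301/96) = -2640/1301.

a = -2.992, b = -2.029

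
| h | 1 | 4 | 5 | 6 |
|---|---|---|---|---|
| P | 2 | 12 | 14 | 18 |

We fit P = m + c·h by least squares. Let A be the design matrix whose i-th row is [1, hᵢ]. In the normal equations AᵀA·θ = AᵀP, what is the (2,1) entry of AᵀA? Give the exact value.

16

Row 2 ↔ basis h, column 1 ↔ basis 1, so (AᵀA)_{2,1} = Σᵢ h = (1)·(1) + (4)·(1) + (5)·(1) + (6)·(1) = 16.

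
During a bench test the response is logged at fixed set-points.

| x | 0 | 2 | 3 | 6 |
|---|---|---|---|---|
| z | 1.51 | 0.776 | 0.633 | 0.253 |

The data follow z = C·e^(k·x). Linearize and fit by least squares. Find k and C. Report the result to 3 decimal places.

Linearized form: ln z = k·x + ln C. From the 4 transformed points,
Over the data: Σx = 11.0000, Σ(x)² = 49.0000, Σln z = -1.6731, Σx·ln z = -10.1253.
Normal system: [[49.0000, 11.0000]; [11.0000, 4]]·[k, ln C]ᵀ = [-10.1253, -1.6731]ᵀ.
Δ = 49.0000·4 − (11.0000)² = 75.0000; k = (-10.1253·4 − 11.0000·-1.6731)/75.0000 = -0.29462, ln C = (49.0000·-1.6731 − 11.0000·-10.1253)/75.0000 = 0.39192, so C = exp(0.39192) = 1.47981.

k = -0.295, C = 1.480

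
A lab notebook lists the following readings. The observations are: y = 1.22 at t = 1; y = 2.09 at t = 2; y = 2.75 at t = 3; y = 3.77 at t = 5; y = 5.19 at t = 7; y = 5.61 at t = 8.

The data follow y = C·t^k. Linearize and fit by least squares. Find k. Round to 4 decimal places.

k = 0.7267

Linearized form: ln y = k·ln t + ln C. From the 6 transformed points,
Σln t = 7.4265, Σ(ln t)² = 12.3883, Σln y = 6.6460, Σln t·ln y = 10.5487.
Equations: 12.3883·k + 7.4265·ln C = 10.5487;  7.4265·k + 6·ln C = 6.6460.
Solving (det = 19.1764): k = 0.72669, ln C = 0.20819.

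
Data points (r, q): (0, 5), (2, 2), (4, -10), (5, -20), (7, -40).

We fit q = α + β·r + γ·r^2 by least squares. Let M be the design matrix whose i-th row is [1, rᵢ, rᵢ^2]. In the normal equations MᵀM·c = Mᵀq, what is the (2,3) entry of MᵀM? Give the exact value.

Row 2 ↔ basis r, column 3 ↔ basis r^2, so (MᵀM)_{2,3} = Σᵢ (r)·(r^2) = (0)·(0) + (2)·(4) + (4)·(16) + (5)·(25) + (7)·(49) = 540.

540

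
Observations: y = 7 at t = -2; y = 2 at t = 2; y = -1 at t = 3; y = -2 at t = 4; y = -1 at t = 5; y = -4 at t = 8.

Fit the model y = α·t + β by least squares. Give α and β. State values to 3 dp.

Normal-equation sums: Σt·t = 122, Σt = 20, Σ1 = 6.
Right-hand side: Σt·y = -58, Σy = 1.
So AᵀA·[α, β]ᵀ = Aᵀy: [[122, 20]; [20, 6]]·[α, β]ᵀ = [-58, 1]ᵀ.
Δ = 122·6 − 20² = 332.
α = ((-58)·6 − 20·1)/332 = -92/83; β = (122·1 − 20·(-58))/332 = 641/166.

α = -1.108, β = 3.861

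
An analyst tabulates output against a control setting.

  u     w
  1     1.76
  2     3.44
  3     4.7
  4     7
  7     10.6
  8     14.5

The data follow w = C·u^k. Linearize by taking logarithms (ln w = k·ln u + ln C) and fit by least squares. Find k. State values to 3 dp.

k = 0.979

Linearized form: ln w = k·ln u + ln C. From the 6 transformed points,
Sums: Σln u = 7.2034, Σ(ln u)² = 11.7199, Σln w = 10.3293, Σln u·ln w = 15.4089.
Normal system: [[11.7199, 7.2034]; [7.2034, 6]]·[k, ln C]ᵀ = [15.4089, 10.3293]ᵀ.
Slope k = (n·Σln u·ln w − Σln u·Σln w)/(n·Σ(ln u)² − (Σln u)²) = (6·15.4089 − 7.2034·10.3293)/18.4301 = 0.97924; ln C = (Σln w − k·Σln u)/n = 0.54590.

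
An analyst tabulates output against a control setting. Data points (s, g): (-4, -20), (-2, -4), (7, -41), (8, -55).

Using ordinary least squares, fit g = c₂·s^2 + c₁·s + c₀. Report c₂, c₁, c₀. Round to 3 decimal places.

Compute the Gram sums: Σs^2·s^2 = 6769, Σs^2·s = 783, Σs^2 = 133, Σs·s = 133, Σs = 9, Σ1 = 4.
Right-hand side: Σs^2·g = -5865, Σs·g = -639, Σg = -120.
Normal equations: [[6769, 783, 133]; [783, 133, 9]; [133, 9, 4]]·[c₂, c₁, c₀]ᵀ = [-5865, -639, -120]ᵀ.
Solving the 3×3 system (Gaussian elimination) gives c₂ = -21935/20388, c₁ = 9129/6796, c₀ = 28039/10194.

c₂ = -1.076, c₁ = 1.343, c₀ = 2.751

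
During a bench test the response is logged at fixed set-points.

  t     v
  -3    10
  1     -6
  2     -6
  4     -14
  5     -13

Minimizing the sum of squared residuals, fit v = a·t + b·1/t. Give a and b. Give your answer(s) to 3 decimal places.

a = -2.796, b = -3.042

Setting ∂/∂a … = 0 gives: 55·a + 5·b = -169;  5·a + (5269/3600)·b = -553/30.
Determinant 55·(5269/3600) − 5² = 39959/720.
a = ((-169)·(5269/3600) − 5·(-553/30))/(39959/720) = -558661/199795; b = (55·(-553/30) − 5·(-169))/(39959/720) = -121560/39959.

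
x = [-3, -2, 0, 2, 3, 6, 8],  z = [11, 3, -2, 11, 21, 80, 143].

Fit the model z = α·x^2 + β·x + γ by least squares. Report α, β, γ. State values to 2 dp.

α = 2.04, β = 1.68, γ = -1.94

From the data, Σx^2·x^2 = 5586, Σx^2·x = 728, Σx^2 = 126, Σx·x = 126, Σx = 14, Σ1 = 7.
Moment sums: Σx^2·z = 12376, Σx·z = 1670, Σz = 267.
So AᵀA·[α, β, γ]ᵀ = Aᵀz: [[5586, 728, 126]; [728, 126, 14]; [126, 14, 7]]·[α, β, γ]ᵀ = [12376, 1670, 267]ᵀ.
Solving the 3×3 system (Gaussian elimination) gives α = 7183/3521, β = 5926/3521, γ = -6845/3521.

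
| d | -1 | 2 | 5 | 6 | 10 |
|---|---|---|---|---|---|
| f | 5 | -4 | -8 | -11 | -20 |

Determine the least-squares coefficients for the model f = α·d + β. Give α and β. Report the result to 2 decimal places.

With design matrix A, AᵀA = [[166, 22]; [22, 5]] and Aᵀf = [-319, -38]ᵀ.
det = 166·5 − 22² = 346.
α = ((-319)·5 − 22·(-38))/346 = -759/346; β = (166·(-38) − 22·(-319))/346 = 355/173.

α = -2.19, β = 2.05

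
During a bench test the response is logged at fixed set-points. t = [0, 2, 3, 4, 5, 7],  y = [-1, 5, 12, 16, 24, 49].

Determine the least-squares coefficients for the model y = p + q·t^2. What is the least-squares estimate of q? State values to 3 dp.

q = 0.982

Normal-equation sums: Σ1 = 6, Σt^2 = 103, Σt^2·t^2 = 3379.
And Σy = 105, Σt^2·y = 3385.
So AᵀA·[p, q]ᵀ = Aᵀy: [[6, 103]; [103, 3379]]·[p, q]ᵀ = [105, 3385]ᵀ.
Eliminating q: 3379·(row 1) − 103·(row 2) gives 9665·p = 3379·105 − 103·3385 = 6140, so p = 1228/1933.
Then q = (3385 − 103·(1228/1933))/3379 = 1899/1933.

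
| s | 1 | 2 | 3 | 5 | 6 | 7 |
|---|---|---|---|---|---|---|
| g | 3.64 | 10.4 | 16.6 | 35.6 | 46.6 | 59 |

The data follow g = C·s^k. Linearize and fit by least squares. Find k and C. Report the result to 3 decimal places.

With ln gᵢ as the transformed response and ln sᵢ as the regressor:
Σln s = 7.1389, Σ(ln s)² = 11.2747, Σln g = 17.9347, Σln s·ln g = 25.2769.
Equations: 11.2747·k + 7.1389·ln C = 25.2769;  7.1389·k + 6·ln C = 17.9347.
Slope k = (n·Σln s·ln g − Σln s·Σln g)/(n·Σ(ln s)² − (Σln s)²) = (6·25.2769 − 7.1389·17.9347)/16.6845 = 1.41616; ln C = (Σln g − k·Σln s)/n = 1.30415, so C = exp(1.30415) = 3.68455.

k = 1.416, C = 3.685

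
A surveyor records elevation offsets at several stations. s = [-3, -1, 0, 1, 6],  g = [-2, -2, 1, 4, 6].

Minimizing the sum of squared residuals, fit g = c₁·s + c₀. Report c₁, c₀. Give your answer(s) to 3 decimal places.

Entries of XᵀX: Σs·s = 47, Σs = 3, Σ1 = 5.
And Σs·g = 48, Σg = 7.
So XᵀX·[c₁, c₀]ᵀ = Xᵀg: [[47, 3]; [3, 5]]·[c₁, c₀]ᵀ = [48, 7]ᵀ.
det = 47·5 − 3² = 226.
c₁ = (48·5 − 3·7)/226 = 219/226; c₀ = (47·7 − 3·48)/226 = 185/226.

c₁ = 0.969, c₀ = 0.819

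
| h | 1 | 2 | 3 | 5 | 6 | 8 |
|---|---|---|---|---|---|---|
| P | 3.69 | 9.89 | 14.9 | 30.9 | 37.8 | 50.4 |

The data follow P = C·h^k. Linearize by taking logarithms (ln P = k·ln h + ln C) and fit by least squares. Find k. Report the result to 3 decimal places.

Let Y = ln P. Fitting Y = k·ln h + ln C by least squares:
Σln h = 7.2724, Σ(ln h)² = 11.8122, Σln P = 17.2816, Σln h·ln P = 24.7373.
Equations: 11.8122·k + 7.2724·ln C = 24.7373;  7.2724·k + 6·ln C = 17.2816.
Δ = 11.8122·6 − (7.2724)² = 17.9853; k = (24.7373·6 − 7.2724·17.2816)/17.9853 = 1.26467, ln C = (11.8122·17.2816 − 7.2724·24.7373)/17.9853 = 1.34739.

k = 1.265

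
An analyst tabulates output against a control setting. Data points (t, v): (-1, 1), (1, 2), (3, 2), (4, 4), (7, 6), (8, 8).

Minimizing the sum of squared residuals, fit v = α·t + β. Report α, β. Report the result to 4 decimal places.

Setting ∂/∂α … = 0 gives: 140·α + 22·β = 129;  22·α + 6·β = 23.
Determinant 140·6 − 22² = 356.
α = (129·6 − 22·23)/356 = 67/89; β = (140·23 − 22·129)/356 = 191/178.

α = 0.7528, β = 1.0730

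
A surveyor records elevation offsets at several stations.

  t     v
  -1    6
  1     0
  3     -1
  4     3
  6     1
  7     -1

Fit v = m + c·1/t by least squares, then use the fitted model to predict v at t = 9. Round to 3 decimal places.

Forming XᵀX = [[6, 25/28]; [25/28, 15677/7056]] and Xᵀv = [8, -467/84]ᵀ gives XᵀX·[m, c]ᵀ = Xᵀv.
Δ = 6·(15677/7056) − (25/28)² = 29479/2352.
m = (8·(15677/7056) − (25/28)·(-467/84))/(29479/2352) = 160441/88437; c = (6·(-467/84) − (25/28)·8)/(29479/2352) = -95256/29479.
At t = 9: v̂ = (160441/88437)·(1) + (-95256/29479)·(1/9) = 128689/88437.

v̂ = 1.455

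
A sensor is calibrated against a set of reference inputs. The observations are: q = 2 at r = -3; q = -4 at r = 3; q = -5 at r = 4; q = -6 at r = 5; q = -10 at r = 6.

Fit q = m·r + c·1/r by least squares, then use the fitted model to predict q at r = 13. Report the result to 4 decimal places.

q̂ = -21.7313

With design matrix M, MᵀM = [[95, 5]; [5, 141/400]] and Mᵀq = [-128, -367/60]ᵀ.
Determinant 95·(141/400) − 5² = 679/80.
m = ((-128)·(141/400) − 5·(-367/60))/(679/80) = -2492/1455; c = (95·(-367/60) − 5·(-128))/(679/80) = 2020/291.
At r = 13: q̂ = (-2492/1455)·(13) + (2020/291)·(1/13) = -137016/6305.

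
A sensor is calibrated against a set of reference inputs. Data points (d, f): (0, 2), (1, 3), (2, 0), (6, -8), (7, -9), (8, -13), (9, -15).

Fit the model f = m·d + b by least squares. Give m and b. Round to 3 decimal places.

Forming AᵀA = [[235, 33]; [33, 7]] and Aᵀf = [-347, -40]ᵀ gives AᵀA·[m, b]ᵀ = Aᵀf.
Eliminating b: 7·(row 1) − 33·(row 2) gives 556·m = 7·(-347) − 33·(-40) = -1109, so m = -1109/556.
Then b = ((-40) − 33·(-1109/556))/7 = 2051/556.

m = -1.995, b = 3.689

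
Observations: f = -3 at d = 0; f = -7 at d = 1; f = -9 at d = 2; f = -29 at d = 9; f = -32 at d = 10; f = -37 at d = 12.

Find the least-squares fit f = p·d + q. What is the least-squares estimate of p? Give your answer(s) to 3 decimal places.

Setting ∂/∂p … = 0 gives: 330·p + 34·q = -1050;  34·p + 6·q = -117.
Δ = 330·6 − 34² = 824.
p = ((-1050)·6 − 34·(-117))/824 = -1161/412; q = (330·(-117) − 34·(-1050))/824 = -1455/412.

p = -2.818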